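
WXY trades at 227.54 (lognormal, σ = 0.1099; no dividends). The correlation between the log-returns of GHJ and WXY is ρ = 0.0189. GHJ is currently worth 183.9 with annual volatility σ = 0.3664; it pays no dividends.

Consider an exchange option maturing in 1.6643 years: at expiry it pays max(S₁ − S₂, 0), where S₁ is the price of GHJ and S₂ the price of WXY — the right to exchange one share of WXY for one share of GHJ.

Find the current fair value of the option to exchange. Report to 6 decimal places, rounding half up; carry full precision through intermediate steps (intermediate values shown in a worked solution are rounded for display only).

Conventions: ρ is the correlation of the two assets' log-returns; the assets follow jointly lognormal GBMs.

σ_eff = √(σ₁² + σ₂² − 2ρσ₁σ₂) = √(0.3664² + 0.1099² − 2·0.0189·0.3664·0.1099) = 0.380532
d₁ = (ln(S₁/S₂) + (q₂ − q₁ + σ_eff²/2)T) / (σ_eff√T) = (ln(183.9/227.54) + (0.0 − 0.0 + 0.072402)·1.6643) / 0.490916 = -0.188290
d₂ = d₁ − σ_eff√T = -0.188290 − 0.490916 = -0.679206
N(d₁) = 0.425325,  N(d₂) = 0.248504
V = S₁·e^{−q₁T}·N(d₁) − S₂·e^{−q₂T}·N(d₂) = 78.217215 − 56.544520 = 21.672695
Key observation: no risk-free rate is needed — with the second asset as numeraire the exchange option is a call on the ratio S₁/S₂, and r cancels out of the value.

exchange price = 21.672695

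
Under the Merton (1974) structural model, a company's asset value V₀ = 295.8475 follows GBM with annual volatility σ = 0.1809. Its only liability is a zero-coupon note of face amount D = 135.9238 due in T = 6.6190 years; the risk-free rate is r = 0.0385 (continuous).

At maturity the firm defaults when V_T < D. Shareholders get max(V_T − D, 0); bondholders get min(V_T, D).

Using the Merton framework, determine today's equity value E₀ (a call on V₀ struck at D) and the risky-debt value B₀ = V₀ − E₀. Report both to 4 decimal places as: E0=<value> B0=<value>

E0=190.8726 B0=104.9749

Equity is a call on the firm's assets struck at D = 135.9238:
d₁ = [ln(V₀/D) + (r + σ²/2)T] / (σ√T)
   = [ln(295.8475/135.9238) + (0.0385 + 0.5·0.1809²)·6.6190] / (0.1809·√6.6190)
   = [0.777750 + 0.363134] / 0.465409 = 2.451358
d₂ = d₁ − σ√T = 2.451358 − 0.465409 = 1.985949
N(d₁) = 0.992884,  N(d₂) = 0.976480,  e^(−rT) = 0.775047
E₀ = V₀·N(d₁) − D·e^(−rT)·N(d₂)
   = 295.8475·0.992884 − 135.9238·0.775047·0.976480 = 190.872645
B₀ = V₀ − E₀ = 295.8475 − 190.872645 = 104.974855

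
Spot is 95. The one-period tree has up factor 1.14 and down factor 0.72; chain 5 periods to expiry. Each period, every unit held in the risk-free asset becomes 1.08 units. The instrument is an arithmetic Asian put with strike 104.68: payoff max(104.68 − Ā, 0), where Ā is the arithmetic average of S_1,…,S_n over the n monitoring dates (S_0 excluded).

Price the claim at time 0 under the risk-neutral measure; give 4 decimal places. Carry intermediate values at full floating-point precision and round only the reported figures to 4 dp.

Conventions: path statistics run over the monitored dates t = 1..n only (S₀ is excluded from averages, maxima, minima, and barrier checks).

With p* = (R−d)/(u−d) = 0.8571, sum probability × payoff across the paths and divide by R^5.
Enumerate all 2^5 = 32 price paths (U = up ×1.14, D = down ×0.72); each path with k up-moves has probability p*^k·(1−p*)^(5−k).
DDDDD: Ā=39.4037, payoff=65.2763, prob=0.000059
UDDDD: Ā=62.3892, payoff=42.2908, prob=0.000357
DUDDD: Ā=54.4092, payoff=50.2708, prob=0.000357
UUDDD: Ā=86.1479, payoff=18.5321, prob=0.002142
DDUDD: Ā=48.6636, payoff=56.0164, prob=0.000357
UDUDD: Ā=77.0507, payoff=27.6293, prob=0.002142
DUUDD: Ā=69.0707, payoff=35.6093, prob=0.002142
UUUDD: Ā=109.3619, payoff=0.0000, prob=0.012852
DDDUD: Ā=44.5267, payoff=60.1533, prob=0.000357
UDDUD: Ā=70.5007, payoff=34.1793, prob=0.002142
DUDUD: Ā=62.5207, payoff=42.1593, prob=0.002142
UUDUD: Ā=98.9911, payoff=5.6889, prob=0.012852
DDUUD: Ā=56.7751, payoff=47.9049, prob=0.002142
UDUUD: Ā=89.8939, payoff=14.7861, prob=0.012852
DUUUD: Ā=81.9139, payoff=22.7661, prob=0.012852
UUUUD: Ā=129.6970, payoff=0.0000, prob=0.077111
DDDDU: Ā=41.5482, payoff=63.1318, prob=0.000357
UDDDU: Ā=65.7847, payoff=38.8953, prob=0.002142
DUDDU: Ā=57.8047, payoff=46.8753, prob=0.002142
UUDDU: Ā=91.5241, payoff=13.1559, prob=0.012852
DDUDU: Ā=52.0591, payoff=52.6209, prob=0.002142
UDUDU: Ā=82.4269, payoff=22.2531, prob=0.012852
DUUDU: Ā=74.4469, payoff=30.2331, prob=0.012852
UUUDU: Ā=117.8742, payoff=0.0000, prob=0.077111
DDDUU: Ā=47.9223, payoff=56.7577, prob=0.002142
UDDUU: Ā=75.8769, payoff=28.8031, prob=0.012852
DUDUU: Ā=67.8969, payoff=36.7831, prob=0.012852
UUDUU: Ā=107.5034, payoff=0.0000, prob=0.077111
DDUUU: Ā=62.1513, payoff=42.5287, prob=0.012852
UDUUU: Ā=98.4062, payoff=6.2738, prob=0.077111
DUUUU: Ā=90.4262, payoff=14.2538, prob=0.077111
UUUUU: Ā=143.1749, payoff=0.0000, prob=0.462664
Price = Σ prob·payoff / R^5 = 5.331926 / 1.469328 = 3.6288

price = 3.6288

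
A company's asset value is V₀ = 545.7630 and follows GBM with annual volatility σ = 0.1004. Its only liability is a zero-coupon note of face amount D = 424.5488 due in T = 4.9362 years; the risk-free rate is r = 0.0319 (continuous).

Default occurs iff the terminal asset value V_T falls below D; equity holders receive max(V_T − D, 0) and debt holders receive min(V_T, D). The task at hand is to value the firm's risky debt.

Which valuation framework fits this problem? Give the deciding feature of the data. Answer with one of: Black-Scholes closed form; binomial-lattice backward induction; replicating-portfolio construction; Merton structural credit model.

framework: Merton structural credit model

Key observation: the question is about default risk generated by asset-value dynamics against a debt face of 424.5488 — the structural framework prices exactly that.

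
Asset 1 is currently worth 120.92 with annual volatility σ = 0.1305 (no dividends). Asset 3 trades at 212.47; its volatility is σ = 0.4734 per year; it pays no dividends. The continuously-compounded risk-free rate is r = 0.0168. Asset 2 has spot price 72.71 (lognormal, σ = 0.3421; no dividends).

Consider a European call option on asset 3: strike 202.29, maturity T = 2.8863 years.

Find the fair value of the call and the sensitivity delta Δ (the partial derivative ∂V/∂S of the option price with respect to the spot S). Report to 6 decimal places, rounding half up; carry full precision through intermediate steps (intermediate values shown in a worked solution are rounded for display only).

price = 73.610475
Δ = 0.699677

σ√T = 0.4734·√2.8863 = 0.804265
d₁ = (ln(S/K) + (r+σ²/2)T) / (σ√T) = (ln(212.47/202.29) + (0.0168+0.4734²/2)·2.8863) / 0.804265 = (0.049098 + 0.371911) / 0.804265 = 0.523471
d₂ = d₁ − σ√T = 0.523471 − 0.804265 = -0.280794
e^{−rT} = 0.952667
N(d₁) = 0.699677,  N(d₂) = 0.389434
Call price V = S·N(d₁) − K·e^{−rT}·N(d₂) = 148.660310 − 75.049835 = 73.610475
Δ = N(d₁) = 0.699677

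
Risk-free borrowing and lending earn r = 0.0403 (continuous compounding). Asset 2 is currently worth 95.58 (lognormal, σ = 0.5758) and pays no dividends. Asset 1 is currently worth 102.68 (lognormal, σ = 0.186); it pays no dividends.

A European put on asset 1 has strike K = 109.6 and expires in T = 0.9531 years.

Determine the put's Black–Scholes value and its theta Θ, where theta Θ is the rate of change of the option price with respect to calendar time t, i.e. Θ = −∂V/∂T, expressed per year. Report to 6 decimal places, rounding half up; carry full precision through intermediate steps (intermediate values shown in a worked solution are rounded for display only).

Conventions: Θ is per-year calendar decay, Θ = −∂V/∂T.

price = 9.005820
Θ = -1.370163

σ√T = 0.186·√0.9531 = 0.181586
d₁ = (ln(S/K) + (r+σ²/2)T) / (σ√T) = (ln(102.68/109.6) + (0.0403+0.186²/2)·0.9531) / 0.181586 = (-0.065220 + 0.054897) / 0.181586 = -0.056851
d₂ = d₁ − σ√T = -0.056851 − 0.181586 = -0.238437
e^{−rT} = 0.962318
N(−d₁) = 0.522668,  N(−d₂) = 0.594229
Put price V = K·e^{−rT}·N(−d₂) − S·N(−d₁) = 62.673382 − 53.667561 = 9.005820
φ(d₁) = (1/√(2π))·e^{−d₁²/2} = 0.398298
Θ = −S·φ(d₁)·σ/(2√T) + r·K·e^{−rT}·N(−d₂) = −3.895900 + 2.525737 = -1.370163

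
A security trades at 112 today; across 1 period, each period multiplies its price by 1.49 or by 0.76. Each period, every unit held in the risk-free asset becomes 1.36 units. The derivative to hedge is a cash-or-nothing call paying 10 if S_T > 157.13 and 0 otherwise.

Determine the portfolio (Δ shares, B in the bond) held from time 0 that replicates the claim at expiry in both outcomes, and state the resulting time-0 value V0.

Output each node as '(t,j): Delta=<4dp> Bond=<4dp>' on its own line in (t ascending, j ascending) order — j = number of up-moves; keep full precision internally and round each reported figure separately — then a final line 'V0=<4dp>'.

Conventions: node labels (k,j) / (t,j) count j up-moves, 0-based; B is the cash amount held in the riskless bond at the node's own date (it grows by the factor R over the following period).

Arbitrage-free pricing uses the up-move probability p* = (R−d)/(u−d) = 0.8219, discounting each step at R = 1.36.
Terminal payoffs: V(1,0)=0.0000, V(1,1)=10.0000
  t=0,j=0: stock 112.0000 → up 166.8800 (V=10.0000), down 85.1200 (V=0.0000). Price 6.0435; hedge Δ=0.1223, bond B=-7.6551.
Sanity check at the root: Δ(0,0)·S0 + B(0,0) reproduces V0 = 6.0435.

(0,0): Delta=0.1223 Bond=-7.6551
V0=6.0435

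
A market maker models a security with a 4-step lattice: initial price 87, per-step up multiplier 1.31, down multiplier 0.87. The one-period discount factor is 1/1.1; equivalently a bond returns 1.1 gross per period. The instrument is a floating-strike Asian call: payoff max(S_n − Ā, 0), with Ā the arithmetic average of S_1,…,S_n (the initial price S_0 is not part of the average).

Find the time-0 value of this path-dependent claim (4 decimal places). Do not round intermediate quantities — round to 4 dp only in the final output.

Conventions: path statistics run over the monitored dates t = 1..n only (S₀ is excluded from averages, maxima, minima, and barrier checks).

No-arbitrage gives p* = (R−d)/(u−d) = 0.5227: enumerate every path, weight its payoff by its p*-probability, and discount by R^4.
Enumerate all 2^4 = 16 price paths (U = up ×1.31, D = down ×0.87); each path with k up-moves has probability p*^k·(1−p*)^(4−k).
DDDD: Ā=62.1680, payoff=0.0000, prob=0.051888
UDDD: Ā=93.6093, payoff=0.0000, prob=0.056830
DUDD: Ā=84.0393, payoff=0.0000, prob=0.056830
UUDD: Ā=126.5420, payoff=0.0000, prob=0.062242
DDUD: Ā=75.7134, payoff=0.0000, prob=0.056830
UDUD: Ā=114.0053, payoff=0.0000, prob=0.062242
DUUD: Ā=104.4353, payoff=8.5704, prob=0.062242
UUUD: Ā=157.2532, payoff=12.9049, prob=0.068170
DDDU: Ā=68.4699, payoff=6.5797, prob=0.056830
UDDU: Ā=103.0984, payoff=9.9073, prob=0.062242
DUDU: Ā=93.5284, payoff=19.4773, prob=0.062242
UUDU: Ā=140.8301, payoff=29.3279, prob=0.068170
DDUU: Ā=85.2025, payoff=27.8032, prob=0.062242
UDUU: Ā=128.2934, payoff=41.8646, prob=0.068170
DUUU: Ā=118.7234, payoff=51.4346, prob=0.068170
UUUU: Ā=178.7674, payoff=77.4475, prob=0.074662
Price = Σ prob·payoff / R^4 = 19.488443 / 1.464100 = 13.3109

price = 13.3109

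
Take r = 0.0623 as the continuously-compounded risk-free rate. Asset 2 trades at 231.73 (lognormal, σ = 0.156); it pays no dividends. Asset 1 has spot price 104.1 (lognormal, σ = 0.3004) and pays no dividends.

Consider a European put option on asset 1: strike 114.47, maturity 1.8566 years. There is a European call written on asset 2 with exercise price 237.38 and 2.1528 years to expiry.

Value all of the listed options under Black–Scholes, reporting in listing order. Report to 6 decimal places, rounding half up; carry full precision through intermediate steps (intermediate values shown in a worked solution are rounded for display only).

[asset 1 put K=114.47]
σ√T = 0.3004·√1.8566 = 0.409316
d₁ = (ln(S/K) + (r+σ²/2)T) / (σ√T) = (ln(104.1/114.47) + (0.0623+0.3004²/2)·1.8566) / 0.409316 = (-0.094961 + 0.199436) / 0.409316 = 0.255243
d₂ = d₁ − σ√T = 0.255243 − 0.409316 = -0.154073
e^{−rT} = 0.890773
N(−d₁) = 0.399268,  N(−d₂) = 0.561224
price = K·e^{−rT}·N(−d₂) − S·N(−d₁) = 57.226165 − 41.563751 = 15.662414
[asset 2 call K=237.38]
σ√T = 0.156·√2.1528 = 0.228890
d₁ = (ln(S/K) + (r+σ²/2)T) / (σ√T) = (ln(231.73/237.38) + (0.0623+0.156²/2)·2.1528) / 0.228890 = (-0.024089 + 0.160315) / 0.228890 = 0.595157
d₂ = d₁ − σ√T = 0.595157 − 0.228890 = 0.366267
e^{−rT} = 0.874486
N(d₁) = 0.724131,  N(d₂) = 0.642917
price = S·N(d₁) − K·e^{−rT}·N(d₂) = 167.802819 − 133.460214 = 34.342606

price(asset 1 put K=114.47) = 15.662414
price(asset 2 call K=237.38) = 34.342606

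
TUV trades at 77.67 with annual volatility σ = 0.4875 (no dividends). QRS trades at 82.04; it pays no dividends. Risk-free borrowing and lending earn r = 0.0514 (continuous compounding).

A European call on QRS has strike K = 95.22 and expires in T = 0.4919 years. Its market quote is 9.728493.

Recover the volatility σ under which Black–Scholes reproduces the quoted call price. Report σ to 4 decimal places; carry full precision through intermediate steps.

At σ = 0.5975 the Black–Scholes value reproduces the quote:
σ√T = 0.5975·√0.4919 = 0.419060
d₁ = (ln(S/K) + (r+σ²/2)T) / (σ√T) = (ln(82.04/95.22) + (0.0514+0.5975²/2)·0.4919) / 0.419060 = (-0.148983 + 0.113089) / 0.419060 = -0.085653
d₂ = d₁ − σ√T = -0.085653 − 0.419060 = -0.504713
e^{−rT} = 0.975033
N(d₁) = 0.465871,  N(d₂) = 0.306880
V = S·N(d₁) − K·e^{−rT}·N(d₂) = 38.220070 − 28.491578 = 9.728493 (the observed quote) — the price is monotone increasing in volatility, hence this σ is the only solution

sigma = 0.5975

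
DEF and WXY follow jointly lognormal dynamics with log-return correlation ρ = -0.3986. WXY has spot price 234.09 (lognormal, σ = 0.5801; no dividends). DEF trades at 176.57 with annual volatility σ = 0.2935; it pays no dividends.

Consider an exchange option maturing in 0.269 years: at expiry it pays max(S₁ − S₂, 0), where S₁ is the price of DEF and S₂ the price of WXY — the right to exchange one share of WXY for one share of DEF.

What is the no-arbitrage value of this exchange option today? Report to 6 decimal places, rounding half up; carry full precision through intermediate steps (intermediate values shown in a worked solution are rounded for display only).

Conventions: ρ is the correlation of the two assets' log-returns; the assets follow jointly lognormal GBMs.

exchange price = 10.626709

σ_eff = √(σ₁² + σ₂² − 2ρσ₁σ₂) = √(0.2935² + 0.5801² − 2·-0.3986·0.2935·0.5801) = 0.747254
d₁ = (ln(S₁/S₂) + (q₂ − q₁ + σ_eff²/2)T) / (σ_eff√T) = (ln(176.57/234.09) + (0.0 − 0.0 + 0.279195)·0.269) / 0.387565 = -0.533807
d₂ = d₁ − σ_eff√T = -0.533807 − 0.387565 = -0.921372
N(d₁) = 0.296738,  N(d₂) = 0.178428
V = S₁·e^{−q₁T}·N(d₁) − S₂·e^{−q₂T}·N(d₂) = 52.394944 − 41.768235 = 10.626709
Key observation: no risk-free rate is needed — with the second asset as numeraire the exchange option is a call on the ratio S₁/S₂, and r cancels out of the value.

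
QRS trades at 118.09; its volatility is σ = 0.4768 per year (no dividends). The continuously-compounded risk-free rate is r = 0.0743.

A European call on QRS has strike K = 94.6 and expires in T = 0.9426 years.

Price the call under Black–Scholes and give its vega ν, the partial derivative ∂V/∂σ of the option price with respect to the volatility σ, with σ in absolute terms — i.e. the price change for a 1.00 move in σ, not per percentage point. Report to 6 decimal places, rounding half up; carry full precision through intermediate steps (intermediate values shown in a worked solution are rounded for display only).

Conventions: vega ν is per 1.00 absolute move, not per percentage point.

σ√T = 0.4768·√0.9426 = 0.462914
d₁ = (ln(S/K) + (r+σ²/2)T) / (σ√T) = (ln(118.09/94.6) + (0.0743+0.4768²/2)·0.9426) / 0.462914 = (0.221790 + 0.177180) / 0.462914 = 0.861865
d₂ = d₁ − σ√T = 0.861865 − 0.462914 = 0.398952
e^{−rT} = 0.932361
N(d₁) = 0.805619,  N(d₂) = 0.655036
Call price V = S·N(d₁) − K·e^{−rT}·N(d₂) = 95.135574 − 57.775030 = 37.360543
φ(d₁) = (1/√(2π))·e^{−d₁²/2} = 0.275176
ν = S·φ(d₁)·√T = 31.549125

price = 37.360543
ν = 31.549125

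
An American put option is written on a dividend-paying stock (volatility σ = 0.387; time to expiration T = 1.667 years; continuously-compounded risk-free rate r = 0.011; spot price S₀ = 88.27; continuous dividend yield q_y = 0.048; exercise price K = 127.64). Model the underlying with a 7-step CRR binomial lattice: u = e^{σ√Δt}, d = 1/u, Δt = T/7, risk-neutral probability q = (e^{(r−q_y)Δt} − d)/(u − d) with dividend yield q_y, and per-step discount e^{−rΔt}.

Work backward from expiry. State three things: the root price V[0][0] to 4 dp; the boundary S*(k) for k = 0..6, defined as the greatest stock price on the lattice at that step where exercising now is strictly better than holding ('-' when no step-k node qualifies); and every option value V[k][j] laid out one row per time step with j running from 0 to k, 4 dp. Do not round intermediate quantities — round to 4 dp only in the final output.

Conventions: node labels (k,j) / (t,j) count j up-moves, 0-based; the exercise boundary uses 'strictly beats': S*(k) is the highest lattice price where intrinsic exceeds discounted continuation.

price = 49.5796
boundary = - - - - - - 28.4249
tree:
49.5796
59.4107 36.8417
69.2427 46.7315 23.9482
78.4597 57.4393 32.8131 12.3353
86.5720 68.1777 43.5457 18.7770 3.8659
93.4217 78.0146 55.5455 27.8942 6.7981 0.0000
99.2151 86.3071 67.4910 40.0393 11.9544 0.0000 0.0000
104.1068 93.3065 77.5494 54.5607 21.0216 0.0000 0.0000 0.0000

Δt=0.23814, u=1.20787, d=0.82791, q=0.42984, disc=e^(-rΔt)=0.99738
k=7 terminal: V=max(K-S,0) → 104.1068 93.3065 77.5494 54.5607 21.0216 0.0000 0.0000 0.0000
k=6: j=0 S=28.4249 intr=99.2151 cont=99.2042 V=99.2151[EX]; j=1 S=41.4703 intr=86.1697 cont=86.3071 V=86.3071[hold]; j=2 S=60.5028 intr=67.1372 cont=67.4910 V=67.4910[hold]; j=3 S=88.2700 intr=39.3700 cont=40.0393 V=40.0393[hold]; j=4 S=128.7808 intr=0.0000 cont=11.9544 V=11.9544[hold]; j=5 S=187.8836 intr=0.0000 cont=0.0000 V=0.0000[hold]; j=6 S=274.1111 intr=0.0000 cont=0.0000 V=0.0000[hold]  S*(6)=28.4249
k=5: j=0 S=34.3335 intr=93.3065 cont=93.4217 V=93.4217[hold]; j=1 S=50.0906 intr=77.5494 cont=78.0146 V=78.0146[hold]; j=2 S=73.0793 intr=54.5607 cont=55.5455 V=55.5455[hold]; j=3 S=106.6184 intr=21.0216 cont=27.8942 V=27.8942[hold]; j=4 S=155.5500 intr=0.0000 cont=6.7981 V=6.7981[hold]; j=5 S=226.9383 intr=0.0000 cont=0.0000 V=0.0000[hold]  S*(5)=-
k=4: j=0 S=41.4703 intr=86.1697 cont=86.5720 V=86.5720[hold]; j=1 S=60.5028 intr=67.1372 cont=68.1777 V=68.1777[hold]; j=2 S=88.2700 intr=39.3700 cont=43.5457 V=43.5457[hold]; j=3 S=128.7808 intr=0.0000 cont=18.7770 V=18.7770[hold]; j=4 S=187.8836 intr=0.0000 cont=3.8659 V=3.8659[hold]  S*(4)=-
k=3: j=0 S=50.0906 intr=77.5494 cont=78.4597 V=78.4597[hold]; j=1 S=73.0793 intr=54.5607 cont=57.4393 V=57.4393[hold]; j=2 S=106.6184 intr=21.0216 cont=32.8131 V=32.8131[hold]; j=3 S=155.5500 intr=0.0000 cont=12.3353 V=12.3353[hold]  S*(3)=-
k=2: j=0 S=60.5028 intr=67.1372 cont=69.2427 V=69.2427[hold]; j=1 S=88.2700 intr=39.3700 cont=46.7315 V=46.7315[hold]; j=2 S=128.7808 intr=0.0000 cont=23.9482 V=23.9482[hold]  S*(2)=-
k=1: j=0 S=73.0793 intr=54.5607 cont=59.4107 V=59.4107[hold]; j=1 S=106.6184 intr=21.0216 cont=36.8417 V=36.8417[hold]  S*(1)=-
k=0: j=0 S=88.2700 intr=39.3700 cont=49.5796 V=49.5796[hold]  S*(0)=-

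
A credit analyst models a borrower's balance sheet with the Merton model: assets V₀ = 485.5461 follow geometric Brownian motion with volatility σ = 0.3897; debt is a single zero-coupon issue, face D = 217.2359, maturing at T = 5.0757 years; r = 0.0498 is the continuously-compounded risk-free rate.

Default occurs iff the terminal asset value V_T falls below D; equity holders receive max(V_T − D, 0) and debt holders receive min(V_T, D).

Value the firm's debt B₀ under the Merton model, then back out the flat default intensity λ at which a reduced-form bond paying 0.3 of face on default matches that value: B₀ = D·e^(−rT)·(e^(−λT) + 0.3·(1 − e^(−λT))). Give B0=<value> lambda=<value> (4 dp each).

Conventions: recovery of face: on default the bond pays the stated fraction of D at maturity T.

B0=155.6097 lambda=0.0232

Equity is a call on the firm's assets struck at D = 217.2359:
d₁ = [ln(V₀/D) + (r + σ²/2)T] / (σ√T)
   = [ln(485.5461/217.2359) + (0.0498 + 0.5·0.3897²)·5.0757] / (0.3897·√5.0757)
   = [0.804290 + 0.638183] / 0.877967 = 1.642969
d₂ = d₁ − σ√T = 1.642969 − 0.877967 = 0.765002
N(d₁) = 0.949805,  N(d₂) = 0.777865,  e^(−rT) = 0.776647
E₀ = V₀·N(d₁) − D·e^(−rT)·N(d₂)
   = 485.5461·0.949805 − 217.2359·0.776647·0.777865 = 329.936420
B₀ = V₀ − E₀ = 485.5461 − 329.936420 = 155.609680
e^(−λT) = (B₀·e^(rT)/D − 0.3)/(1 − 0.3) = (155.6097·1.287587/217.2359 − 0.3)/0.7 = 0.88902856
λ = −ln(0.88902856)/5.0757 = 0.023174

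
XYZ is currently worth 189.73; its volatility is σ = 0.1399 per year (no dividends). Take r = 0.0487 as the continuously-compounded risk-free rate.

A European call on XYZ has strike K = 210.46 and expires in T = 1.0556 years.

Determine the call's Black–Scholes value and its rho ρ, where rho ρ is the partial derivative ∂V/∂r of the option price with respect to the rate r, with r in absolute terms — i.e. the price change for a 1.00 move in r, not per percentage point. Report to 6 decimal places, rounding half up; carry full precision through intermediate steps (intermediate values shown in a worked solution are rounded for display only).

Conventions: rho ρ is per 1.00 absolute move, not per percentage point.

price = 6.798926
ρ = 69.967325

σ√T = 0.1399·√1.0556 = 0.143737
d₁ = (ln(S/K) + (r+σ²/2)T) / (σ√T) = (ln(189.73/210.46) + (0.0487+0.1399²/2)·1.0556) / 0.143737 = (-0.103694 + 0.061738) / 0.143737 = -0.291893
d₂ = d₁ − σ√T = -0.291893 − 0.143737 = -0.435630
e^{−rT} = 0.949891
N(d₁) = 0.385184,  N(d₂) = 0.331553
Call price V = S·N(d₁) − K·e^{−rT}·N(d₂) = 73.080969 − 66.282043 = 6.798926
ρ = K·T·e^{−rT}·N(d₂) = 69.967325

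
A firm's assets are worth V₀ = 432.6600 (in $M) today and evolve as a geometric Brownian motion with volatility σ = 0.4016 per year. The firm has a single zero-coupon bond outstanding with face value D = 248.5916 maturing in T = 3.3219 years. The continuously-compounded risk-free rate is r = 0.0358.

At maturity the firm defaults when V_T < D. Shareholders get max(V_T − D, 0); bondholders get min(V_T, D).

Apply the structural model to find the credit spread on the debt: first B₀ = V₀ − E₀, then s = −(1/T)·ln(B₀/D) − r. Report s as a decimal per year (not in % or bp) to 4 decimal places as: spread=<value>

spread=0.0301

Equity is a call on the firm's assets struck at D = 248.5916:
d₁ = [ln(V₀/D) + (r + σ²/2)T] / (σ√T)
   = [ln(432.6600/248.5916) + (0.0358 + 0.5·0.4016²)·3.3219] / (0.4016·√3.3219)
   = [0.554141 + 0.386806] / 0.731959 = 1.285518
d₂ = d₁ − σ√T = 1.285518 − 0.731959 = 0.553559
N(d₁) = 0.900694,  N(d₂) = 0.710060,  e^(−rT) = 0.887875
E₀ = V₀·N(d₁) − D·e^(−rT)·N(d₂)
   = 432.6600·0.900694 − 248.5916·0.887875·0.710060 = 232.971258
B₀ = V₀ − E₀ = 432.6600 − 232.971258 = 199.688742
spread = −(1/T)·ln(B₀/D) − r = −(1/3.3219)·ln(199.688742/248.5916) − 0.0358 = 0.03014164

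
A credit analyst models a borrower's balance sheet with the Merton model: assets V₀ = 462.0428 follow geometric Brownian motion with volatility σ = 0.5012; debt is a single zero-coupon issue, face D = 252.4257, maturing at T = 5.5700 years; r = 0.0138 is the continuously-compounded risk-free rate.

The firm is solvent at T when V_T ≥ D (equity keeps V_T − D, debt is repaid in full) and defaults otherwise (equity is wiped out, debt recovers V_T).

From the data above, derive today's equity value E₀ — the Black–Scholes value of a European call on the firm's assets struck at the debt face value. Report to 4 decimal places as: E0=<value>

E0=290.4614

Work the structural quantities from V₀ = 462.0428 against face 252.4257:
d₁ = [ln(V₀/D) + (r + σ²/2)T] / (σ√T)
   = [ln(462.0428/252.4257) + (0.0138 + 0.5·0.5012²)·5.5700] / (0.5012·√5.5700)
   = [0.604541 + 0.776462] / 1.182874 = 1.167497
d₂ = d₁ − σ√T = 1.167497 − 1.182874 = -0.015377
N(d₁) = 0.878495,  N(d₂) = 0.493866,  e^(−rT) = 0.926014
E₀ = V₀·N(d₁) − D·e^(−rT)·N(d₂)
   = 462.0428·0.878495 − 252.4257·0.926014·0.493866 = 290.461431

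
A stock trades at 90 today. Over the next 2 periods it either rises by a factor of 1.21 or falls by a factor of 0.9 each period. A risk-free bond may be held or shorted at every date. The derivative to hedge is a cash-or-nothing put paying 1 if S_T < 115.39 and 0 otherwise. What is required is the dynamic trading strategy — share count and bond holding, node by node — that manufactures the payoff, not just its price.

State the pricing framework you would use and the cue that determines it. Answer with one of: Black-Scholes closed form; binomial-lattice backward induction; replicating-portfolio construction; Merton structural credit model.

framework: replicating-portfolio construction

Key observation: what is demanded is not a single number but the (Δ, B) position at each node of the 1.21/0.9 tree starting at 90; constructing those positions is the replicating-portfolio method.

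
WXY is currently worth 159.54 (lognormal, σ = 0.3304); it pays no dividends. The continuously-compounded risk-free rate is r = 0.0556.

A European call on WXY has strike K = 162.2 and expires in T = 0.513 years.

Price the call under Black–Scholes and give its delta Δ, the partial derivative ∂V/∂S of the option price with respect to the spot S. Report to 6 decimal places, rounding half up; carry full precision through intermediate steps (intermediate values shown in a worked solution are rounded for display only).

price = 15.906844
Δ = 0.567093

σ√T = 0.3304·√0.513 = 0.236646
d₁ = (ln(S/K) + (r+σ²/2)T) / (σ√T) = (ln(159.54/162.2) + (0.0556+0.3304²/2)·0.513) / 0.236646 = (-0.016535 + 0.056523) / 0.236646 = 0.168978
d₂ = d₁ − σ√T = 0.168978 − 0.236646 = -0.067668
e^{−rT} = 0.971880
N(d₁) = 0.567093,  N(d₂) = 0.473025
Call price V = S·N(d₁) − K·e^{−rT}·N(d₂) = 90.474025 − 74.567181 = 15.906844
Δ = N(d₁) = 0.567093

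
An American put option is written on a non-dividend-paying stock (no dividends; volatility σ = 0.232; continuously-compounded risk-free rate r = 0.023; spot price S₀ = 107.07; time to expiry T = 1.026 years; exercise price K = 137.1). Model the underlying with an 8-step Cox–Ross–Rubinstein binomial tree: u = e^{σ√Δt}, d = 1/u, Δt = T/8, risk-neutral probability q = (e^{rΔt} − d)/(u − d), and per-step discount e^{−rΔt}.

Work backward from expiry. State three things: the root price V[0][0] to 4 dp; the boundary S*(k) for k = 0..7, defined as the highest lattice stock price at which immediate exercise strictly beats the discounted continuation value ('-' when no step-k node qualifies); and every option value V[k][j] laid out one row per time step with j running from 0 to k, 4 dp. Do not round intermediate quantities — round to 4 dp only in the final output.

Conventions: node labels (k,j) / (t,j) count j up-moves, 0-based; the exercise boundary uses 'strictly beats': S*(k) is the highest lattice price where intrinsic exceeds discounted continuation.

price = 30.8287
boundary = - 98.5337 90.6780 98.5337 107.0700 98.5337 107.0700 116.3458
tree:
30.8287
38.5663 23.1808
46.4220 30.4156 15.9965
53.6514 38.5663 22.3473 9.6640
60.3044 46.4220 30.0300 14.7047 4.6198
66.4270 53.6514 38.5663 21.5331 7.8811 1.3466
72.0615 60.3044 46.4220 30.0300 13.0616 2.6850 0.0000
77.2467 66.4270 53.6514 38.5663 20.7542 5.3536 0.0000 0.0000
82.0186 72.0615 60.3044 46.4220 30.0300 10.6748 0.0000 0.0000 0.0000

Δt=0.12825  u=1.08663  d=0.92027  q=0.49700  discount=0.99705
step 8 (expiry): payoffs max(K−S,0) = 82.0186 72.0615 60.3044 46.4220 30.0300 10.6748 0.0000 0.0000 0.0000
step 7: (k=7,j=0): S=59.8533, K−S=77.2467, hold=76.8429 ⇒ V=77.2467 exercise | (k=7,j=1): S=70.6730, K−S=66.4270, hold=66.0232 ⇒ V=66.4270 exercise | (k=7,j=2): S=83.4486, K−S=53.6514, hold=53.2476 ⇒ V=53.6514 exercise | (k=7,j=3): S=98.5337, K−S=38.5663, hold=38.1625 ⇒ V=38.5663 exercise | (k=7,j=4): S=116.3458, K−S=20.7542, hold=20.3504 ⇒ V=20.7542 exercise | (k=7,j=5): S=137.3777, K−S=0.0000, hold=5.3536 ⇒ V=5.3536 continue | (k=7,j=6): S=162.2117, K−S=0.0000, hold=0.0000 ⇒ V=0.0000 continue | (k=7,j=7): S=191.5349, K−S=0.0000, hold=0.0000 ⇒ V=0.0000 continue  boundary S*=116.3458
step 6: (k=6,j=0): S=65.0385, K−S=72.0615, hold=71.6577 ⇒ V=72.0615 exercise | (k=6,j=1): S=76.7956, K−S=60.3044, hold=59.9006 ⇒ V=60.3044 exercise | (k=6,j=2): S=90.6780, K−S=46.4220, hold=46.0182 ⇒ V=46.4220 exercise | (k=6,j=3): S=107.0700, K−S=30.0300, hold=29.6262 ⇒ V=30.0300 exercise | (k=6,j=4): S=126.4252, K−S=10.6748, hold=13.0616 ⇒ V=13.0616 continue | (k=6,j=5): S=149.2792, K−S=0.0000, hold=2.6850 ⇒ V=2.6850 continue | (k=6,j=6): S=176.2646, K−S=0.0000, hold=0.0000 ⇒ V=0.0000 continue  boundary S*=107.0700
step 5: (k=5,j=0): S=70.6730, K−S=66.4270, hold=66.0232 ⇒ V=66.4270 exercise | (k=5,j=1): S=83.4486, K−S=53.6514, hold=53.2476 ⇒ V=53.6514 exercise | (k=5,j=2): S=98.5337, K−S=38.5663, hold=38.1625 ⇒ V=38.5663 exercise | (k=5,j=3): S=116.3458, K−S=20.7542, hold=21.5331 ⇒ V=21.5331 continue | (k=5,j=4): S=137.3777, K−S=0.0000, hold=7.8811 ⇒ V=7.8811 continue | (k=5,j=5): S=162.2117, K−S=0.0000, hold=1.3466 ⇒ V=1.3466 continue  boundary S*=98.5337
step 4: (k=4,j=0): S=76.7956, K−S=60.3044, hold=59.9006 ⇒ V=60.3044 exercise | (k=4,j=1): S=90.6780, K−S=46.4220, hold=46.0182 ⇒ V=46.4220 exercise | (k=4,j=2): S=107.0700, K−S=30.0300, hold=30.0122 ⇒ V=30.0300 exercise | (k=4,j=3): S=126.4252, K−S=10.6748, hold=14.7047 ⇒ V=14.7047 continue | (k=4,j=4): S=149.2792, K−S=0.0000, hold=4.6198 ⇒ V=4.6198 continue  boundary S*=107.0700
step 3: (k=3,j=0): S=83.4486, K−S=53.6514, hold=53.2476 ⇒ V=53.6514 exercise | (k=3,j=1): S=98.5337, K−S=38.5663, hold=38.1625 ⇒ V=38.5663 exercise | (k=3,j=2): S=116.3458, K−S=20.7542, hold=22.3473 ⇒ V=22.3473 continue | (k=3,j=3): S=137.3777, K−S=0.0000, hold=9.6640 ⇒ V=9.6640 continue  boundary S*=98.5337
step 2: (k=2,j=0): S=90.6780, K−S=46.4220, hold=46.0182 ⇒ V=46.4220 exercise | (k=2,j=1): S=107.0700, K−S=30.0300, hold=30.4156 ⇒ V=30.4156 continue | (k=2,j=2): S=126.4252, K−S=10.6748, hold=15.9965 ⇒ V=15.9965 continue  boundary S*=90.6780
step 1: (k=1,j=0): S=98.5337, K−S=38.5663, hold=38.3535 ⇒ V=38.5663 exercise | (k=1,j=1): S=116.3458, K−S=20.7542, hold=23.1808 ⇒ V=23.1808 continue  boundary S*=98.5337
step 0: (k=0,j=0): S=107.0700, K−S=30.0300, hold=30.8287 ⇒ V=30.8287 continue  boundary S*=-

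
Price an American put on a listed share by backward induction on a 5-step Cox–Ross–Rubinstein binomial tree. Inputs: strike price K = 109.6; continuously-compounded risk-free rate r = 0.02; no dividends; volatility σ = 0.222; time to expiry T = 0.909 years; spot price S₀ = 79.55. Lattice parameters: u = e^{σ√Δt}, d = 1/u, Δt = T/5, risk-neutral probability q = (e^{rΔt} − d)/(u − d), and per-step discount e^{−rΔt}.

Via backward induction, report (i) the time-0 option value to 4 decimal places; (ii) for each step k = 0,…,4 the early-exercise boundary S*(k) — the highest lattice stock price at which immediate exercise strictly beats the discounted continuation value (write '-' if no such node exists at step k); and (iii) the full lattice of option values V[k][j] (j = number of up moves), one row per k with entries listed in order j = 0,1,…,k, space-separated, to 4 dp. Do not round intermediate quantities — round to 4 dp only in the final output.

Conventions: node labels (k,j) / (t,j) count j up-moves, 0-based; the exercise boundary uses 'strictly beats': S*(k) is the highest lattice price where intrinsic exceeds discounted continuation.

price = 30.0500
boundary = 79.5500 72.3655 79.5500 87.4478 96.1297
tree:
30.0500
37.2345 22.4889
43.7702 30.0500 14.9578
49.7156 37.2345 22.1522 7.7446
55.1240 43.7702 30.0500 13.4703 1.9734
60.0440 49.7156 37.2345 22.1522 3.9264 0.0000

params: Δt=0.18180 u=1.09928 d=0.90969 q=0.49557 e^(-rΔt)=0.99637
t_5 payoffs: 60.0440 49.7156 37.2345 22.1522 3.9264 0.0000
t_4: node(4,0) S=54.4760 payoff=55.1240 vs cont=54.7262 → 55.1240 [stop]  node(4,1) S=65.8298 payoff=43.7702 vs cont=43.3724 → 43.7702 [stop]  node(4,2) S=79.5500 payoff=30.0500 vs cont=29.6522 → 30.0500 [stop]  node(4,3) S=96.1297 payoff=13.4703 vs cont=13.0725 → 13.4703 [stop]  node(4,4) S=116.1650 payoff=0.0000 vs cont=1.9734 → 1.9734 [wait]  ⇒ S*(4)=96.1297
t_3: node(3,0) S=59.8844 payoff=49.7156 vs cont=49.3178 → 49.7156 [stop]  node(3,1) S=72.3655 payoff=37.2345 vs cont=36.8367 → 37.2345 [stop]  node(3,2) S=87.4478 payoff=22.1522 vs cont=21.7544 → 22.1522 [stop]  node(3,3) S=105.6736 payoff=3.9264 vs cont=7.7446 → 7.7446 [wait]  ⇒ S*(3)=87.4478
t_2: node(2,0) S=65.8298 payoff=43.7702 vs cont=43.3724 → 43.7702 [stop]  node(2,1) S=79.5500 payoff=30.0500 vs cont=29.6522 → 30.0500 [stop]  node(2,2) S=96.1297 payoff=13.4703 vs cont=14.9578 → 14.9578 [wait]  ⇒ S*(2)=79.5500
t_1: node(1,0) S=72.3655 payoff=37.2345 vs cont=36.8367 → 37.2345 [stop]  node(1,1) S=87.4478 payoff=22.1522 vs cont=22.4889 → 22.4889 [wait]  ⇒ S*(1)=72.3655
t_0: node(0,0) S=79.5500 payoff=30.0500 vs cont=29.8185 → 30.0500 [stop]  ⇒ S*(0)=79.5500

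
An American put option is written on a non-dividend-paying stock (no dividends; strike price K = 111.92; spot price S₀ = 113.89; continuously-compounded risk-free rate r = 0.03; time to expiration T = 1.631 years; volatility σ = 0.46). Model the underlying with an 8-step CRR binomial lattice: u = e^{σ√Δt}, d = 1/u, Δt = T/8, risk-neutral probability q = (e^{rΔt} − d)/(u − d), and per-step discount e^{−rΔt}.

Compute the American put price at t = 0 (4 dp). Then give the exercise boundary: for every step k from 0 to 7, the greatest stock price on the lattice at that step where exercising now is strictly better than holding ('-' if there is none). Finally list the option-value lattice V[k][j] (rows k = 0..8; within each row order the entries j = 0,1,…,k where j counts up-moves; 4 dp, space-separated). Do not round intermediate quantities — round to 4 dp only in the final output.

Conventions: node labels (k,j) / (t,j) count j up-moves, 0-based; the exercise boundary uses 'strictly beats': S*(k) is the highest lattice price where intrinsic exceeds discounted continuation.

price = 22.0735
boundary = - - - - 49.6216 61.0766 75.1758 61.0766
tree:
22.0735
30.1549 12.9900
39.9097 19.2372 5.9143
50.9142 27.6715 9.7069 1.5925
62.2984 38.3812 15.6130 2.9834 0.0000
71.6049 50.8434 24.4314 5.5889 0.0000 0.0000
79.1661 62.2984 36.7442 10.4700 0.0000 0.0000 0.0000
85.3091 71.6049 50.8434 19.6141 0.0000 0.0000 0.0000 0.0000
90.3000 79.1661 62.2984 36.7442 0.0000 0.0000 0.0000 0.0000 0.0000

params: Δt=0.20388 u=1.23085 d=0.81245 q=0.46292 e^(-rΔt)=0.99390
t_8 payoffs: 90.3000 79.1661 62.2984 36.7442 0.0000 0.0000 0.0000 0.0000 0.0000
t_7: node(7,0) S=26.6109 payoff=85.3091 vs cont=84.6266 → 85.3091 [stop]  node(7,1) S=40.3151 payoff=71.6049 vs cont=70.9225 → 71.6049 [stop]  node(7,2) S=61.0766 payoff=50.8434 vs cont=50.1610 → 50.8434 [stop]  node(7,3) S=92.5299 payoff=19.3901 vs cont=19.6141 → 19.6141 [wait]  node(7,4) S=140.1810 payoff=0.0000 vs cont=0.0000 → 0.0000 [wait]  node(7,5) S=212.3717 payoff=0.0000 vs cont=0.0000 → 0.0000 [wait]  node(7,6) S=321.7391 payoff=0.0000 vs cont=0.0000 → 0.0000 [wait]  node(7,7) S=487.4288 payoff=0.0000 vs cont=0.0000 → 0.0000 [wait]  ⇒ S*(7)=61.0766
t_6: node(6,0) S=32.7539 payoff=79.1661 vs cont=78.4836 → 79.1661 [stop]  node(6,1) S=49.6216 payoff=62.2984 vs cont=61.6159 → 62.2984 [stop]  node(6,2) S=75.1758 payoff=36.7442 vs cont=36.1648 → 36.7442 [stop]  node(6,3) S=113.8900 payoff=0.0000 vs cont=10.4700 → 10.4700 [wait]  node(6,4) S=172.5412 payoff=0.0000 vs cont=0.0000 → 0.0000 [wait]  node(6,5) S=261.3968 payoff=0.0000 vs cont=0.0000 → 0.0000 [wait]  node(6,6) S=396.0112 payoff=0.0000 vs cont=0.0000 → 0.0000 [wait]  ⇒ S*(6)=75.1758
t_5: node(5,0) S=40.3151 payoff=71.6049 vs cont=70.9225 → 71.6049 [stop]  node(5,1) S=61.0766 payoff=50.8434 vs cont=50.1610 → 50.8434 [stop]  node(5,2) S=92.5299 payoff=19.3901 vs cont=24.4314 → 24.4314 [wait]  node(5,3) S=140.1810 payoff=0.0000 vs cont=5.5889 → 5.5889 [wait]  node(5,4) S=212.3717 payoff=0.0000 vs cont=0.0000 → 0.0000 [wait]  node(5,5) S=321.7391 payoff=0.0000 vs cont=0.0000 → 0.0000 [wait]  ⇒ S*(5)=61.0766
t_4: node(4,0) S=49.6216 payoff=62.2984 vs cont=61.6159 → 62.2984 [stop]  node(4,1) S=75.1758 payoff=36.7442 vs cont=38.3812 → 38.3812 [wait]  node(4,2) S=113.8900 payoff=0.0000 vs cont=15.6130 → 15.6130 [wait]  node(4,3) S=172.5412 payoff=0.0000 vs cont=2.9834 → 2.9834 [wait]  node(4,4) S=261.3968 payoff=0.0000 vs cont=0.0000 → 0.0000 [wait]  ⇒ S*(4)=49.6216
t_3: node(3,0) S=61.0766 payoff=50.8434 vs cont=50.9142 → 50.9142 [wait]  node(3,1) S=92.5299 payoff=19.3901 vs cont=27.6715 → 27.6715 [wait]  node(3,2) S=140.1810 payoff=0.0000 vs cont=9.7069 → 9.7069 [wait]  node(3,3) S=212.3717 payoff=0.0000 vs cont=1.5925 → 1.5925 [wait]  ⇒ S*(3)=-
t_2: node(2,0) S=75.1758 payoff=36.7442 vs cont=39.9097 → 39.9097 [wait]  node(2,1) S=113.8900 payoff=0.0000 vs cont=19.2372 → 19.2372 [wait]  node(2,2) S=172.5412 payoff=0.0000 vs cont=5.9143 → 5.9143 [wait]  ⇒ S*(2)=-
t_1: node(1,0) S=92.5299 payoff=19.3901 vs cont=30.1549 → 30.1549 [wait]  node(1,1) S=140.1810 payoff=0.0000 vs cont=12.9900 → 12.9900 [wait]  ⇒ S*(1)=-
t_0: node(0,0) S=113.8900 payoff=0.0000 vs cont=22.0735 → 22.0735 [wait]  ⇒ S*(0)=-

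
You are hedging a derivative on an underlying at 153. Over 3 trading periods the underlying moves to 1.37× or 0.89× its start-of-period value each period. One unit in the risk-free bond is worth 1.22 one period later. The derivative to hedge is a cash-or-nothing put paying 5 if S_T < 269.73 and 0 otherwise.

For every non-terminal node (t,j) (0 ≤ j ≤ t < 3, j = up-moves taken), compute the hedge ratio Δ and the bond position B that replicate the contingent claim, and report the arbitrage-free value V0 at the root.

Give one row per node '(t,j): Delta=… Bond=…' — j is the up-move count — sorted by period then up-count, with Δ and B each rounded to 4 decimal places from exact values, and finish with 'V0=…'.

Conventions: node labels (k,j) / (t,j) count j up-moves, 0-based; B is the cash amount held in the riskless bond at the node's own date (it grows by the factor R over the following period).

Since d<R<u, set p* = (R−d)/(u−d) = 0.6875; price each node as the discounted p*-expectation of its children.
Payoffs at expiry: V(3,0)=5.0000, V(3,1)=5.0000, V(3,2)=5.0000, V(3,3)=0.0000
  t=2,j=0: stock 121.1913 → up 166.0321 (V=5.0000), down 107.8603 (V=5.0000). Price 4.0984; hedge Δ=0.0000, bond B=4.0984.
  t=2,j=1: stock 186.5529 → up 255.5775 (V=5.0000), down 166.0321 (V=5.0000). Price 4.0984; hedge Δ=0.0000, bond B=4.0984.
  t=2,j=2: stock 287.1657 → up 393.4170 (V=0.0000), down 255.5775 (V=5.0000). Price 1.2807; hedge Δ=-0.0363, bond B=11.6974.
  t=1,j=0: stock 136.1700 → up 186.5529 (V=4.0984), down 121.1913 (V=4.0984). Price 3.3593; hedge Δ=0.0000, bond B=3.3593.
  t=1,j=1: stock 209.6100 → up 287.1657 (V=1.2807), down 186.5529 (V=4.0984). Price 1.7715; hedge Δ=-0.0280, bond B=7.6416.
  t=0,j=0: stock 153.0000 → up 209.6100 (V=1.7715), down 136.1700 (V=3.3593). Price 1.8588; hedge Δ=-0.0216, bond B=5.1667.
Sanity check at the root: Δ(0,0)·S0 + B(0,0) reproduces V0 = 1.8588.

(0,0): Delta=-0.0216 Bond=5.1667
(1,0): Delta=0.0000 Bond=3.3593
(1,1): Delta=-0.0280 Bond=7.6416
(2,0): Delta=0.0000 Bond=4.0984
(2,1): Delta=0.0000 Bond=4.0984
(2,2): Delta=-0.0363 Bond=11.6974
V0=1.8588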